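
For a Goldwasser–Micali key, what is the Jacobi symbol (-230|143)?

Reduce the numerator: -230 ≡ 56 (mod 143), so (-230|143) = (56|143).
Factor out 2: 56 = 2^3·7. Since 143 ≡ 7 (mod 8), (2|143) = +1, and (2|143)^3 = +1. Now have (7|143).
Both 7 ≡ 3 and 143 ≡ 3 (mod 4), so reciprocity gives (7|143) = -(143|7). Reduce: 143 ≡ 3 (mod 7). Now have -(3|7).
Both 3 ≡ 3 and 7 ≡ 3 (mod 4), so reciprocity gives (3|7) = -(7|3). Reduce: 7 ≡ 1 (mod 3). Now have (1|3).
(1|3) = 1. Collecting the sign factors: 1.

1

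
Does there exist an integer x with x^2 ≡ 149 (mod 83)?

no

Reduce the numerator: 149 ≡ 66 (mod 83), so (149|83) = (66|83).
Factor out 2: 66 = 2·33. Since 83 ≡ 3 (mod 8), (2|83) = -1. Now have -(33|83).
33 ≡ 1 (mod 4), so quadratic reciprocity gives (33|83) = (83|33). Reduce: 83 ≡ 17 (mod 33). Now have -(17|33).
17 ≡ 1 (mod 4), so quadratic reciprocity gives (17|33) = (33|17). Reduce: 33 ≡ 16 (mod 17). Now have -(16|17).
Factor out 2: 16 = 2^4. Since 17 ≡ 1 (mod 8), (2|17) = +1, and (2|17)^4 = +1. Now have -(1|17).
(1|17) = 1. Collecting the sign factors: -1.
(149|83) = -1, and 83 is prime, so 149 is not a quadratic residue mod 83.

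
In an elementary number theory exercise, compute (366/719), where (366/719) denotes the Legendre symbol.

1

(366/719)
  = (183/719)    [719 ≡ 7 mod 8 ⇒ (2/719) = +1]
  = -(719/183)    [QR: both ≡ 3 mod 4, sign flips]
  = -(170/183)    [719 ≡ 170 mod 183]
  = -(85/183)    [183 ≡ 7 mod 8 ⇒ (2/183) = +1]
  = -(183/85)    [QR: 85 ≡ 1 mod 4, sign kept]
  = -(13/85)    [183 ≡ 13 mod 85]
  = -(85/13)    [QR: 13 ≡ 1 mod 4, sign kept]
  = -(7/13)    [85 ≡ 7 mod 13]
  = -(13/7)    [QR: 13 ≡ 1 mod 4, sign kept]
  = -(6/7)    [13 ≡ 6 mod 7]
  = -(3/7)    [7 ≡ 7 mod 8 ⇒ (2/7) = +1]
  = (7/3)    [QR: both ≡ 3 mod 4, sign flips]
  = (1/3)    [7 ≡ 1 mod 3]
  = 1    [(1/3) = 1]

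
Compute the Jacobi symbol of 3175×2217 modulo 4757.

-1

By multiplicativity, (3175·2217 / 4757) = (3175 / 4757)·(2217 / 4757).
First factor (3175 / 4757):
(3175 / 4757)
  = (4757 / 3175)    [QR: 4757 ≡ 1 mod 4, sign kept]
  = (1582 / 3175)    [4757 ≡ 1582 mod 3175]
  = (791 / 3175)    [3175 ≡ 7 mod 8 ⇒ (2 / 3175) = +1]
  = -(3175 / 791)    [QR: both ≡ 3 mod 4, sign flips]
  = -(11 / 791)    [3175 ≡ 11 mod 791]
  = (791 / 11)    [QR: both ≡ 3 mod 4, sign flips]
  = (10 / 11)    [791 ≡ 10 mod 11]
  = -(5 / 11)    [11 ≡ 3 mod 8 ⇒ (2 / 11) = -1]
  = -(11 / 5)    [QR: 5 ≡ 1 mod 4, sign kept]
  = -(1 / 5)    [11 ≡ 1 mod 5]
  = -1    [(1 / 5) = 1]
Second factor (2217 / 4757):
(2217 / 4757)
  = (4757 / 2217)    [QR: 2217 ≡ 1 mod 4, sign kept]
  = (323 / 2217)    [4757 ≡ 323 mod 2217]
  = (2217 / 323)    [QR: 2217 ≡ 1 mod 4, sign kept]
  = (279 / 323)    [2217 ≡ 279 mod 323]
  = -(323 / 279)    [QR: both ≡ 3 mod 4, sign flips]
  = -(44 / 279)    [323 ≡ 44 mod 279]
  = -(11 / 279)    [279 ≡ 7 mod 8 ⇒ (2 / 279)^2 = +1]
  = (279 / 11)    [QR: both ≡ 3 mod 4, sign flips]
  = (4 / 11)    [279 ≡ 4 mod 11]
  = (1 / 11)    [11 ≡ 3 mod 8 ⇒ (2 / 11)^2 = +1]
  = 1    [(1 / 11) = 1]
Product: (-1)·(1) = -1.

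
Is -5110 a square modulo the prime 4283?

no

(-5110/4283)
  = (3456/4283)    [-5110 ≡ 3456 mod 4283]
  = -(27/4283)    [4283 ≡ 3 mod 8 ⇒ (2/4283)^7 = -1]
  = (4283/27)    [QR: both ≡ 3 mod 4, sign flips]
  = (17/27)    [4283 ≡ 17 mod 27]
  = (27/17)    [QR: 17 ≡ 1 mod 4, sign kept]
  = (10/17)    [27 ≡ 10 mod 17]
  = (5/17)    [17 ≡ 1 mod 8 ⇒ (2/17) = +1]
  = (17/5)    [QR: 5 ≡ 1 mod 4, sign kept]
  = (2/5)    [17 ≡ 2 mod 5]
  = -(1/5)    [5 ≡ 5 mod 8 ⇒ (2/5) = -1]
  = -1    [(1/5) = 1]
(-5110/4283) = -1, and 4283 is prime, so -5110 is not a quadratic residue mod 4283.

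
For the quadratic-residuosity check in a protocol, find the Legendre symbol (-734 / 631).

(-734 / 631)
  = -(734 / 631)    [631 ≡ 3 mod 4 ⇒ (-1 / 631) = -1]
  = -(103 / 631)    [734 ≡ 103 mod 631]
  = (631 / 103)    [QR: both ≡ 3 mod 4, sign flips]
  = (13 / 103)    [631 ≡ 13 mod 103]
  = (103 / 13)    [QR: 13 ≡ 1 mod 4, sign kept]
  = (12 / 13)    [103 ≡ 12 mod 13]
  = (3 / 13)    [13 ≡ 5 mod 8 ⇒ (2 / 13)^2 = +1]
  = (13 / 3)    [QR: 13 ≡ 1 mod 4, sign kept]
  = (1 / 3)    [13 ≡ 1 mod 3]
  = 1    [(1 / 3) = 1]

1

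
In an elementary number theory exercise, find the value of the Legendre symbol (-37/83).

(-37/83)
  = -(37/83)    [83 ≡ 3 mod 4 ⇒ (-1/83) = -1]
  = -(83/37)    [QR: 37 ≡ 1 mod 4, sign kept]
  = -(9/37)    [83 ≡ 9 mod 37]
  = -(37/9)    [QR: 9 ≡ 1 mod 4, sign kept]
  = -(1/9)    [37 ≡ 1 mod 9]
  = -1    [(1/9) = 1]

-1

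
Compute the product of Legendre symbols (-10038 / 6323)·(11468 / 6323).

1

By multiplicativity, (-10038·11468 / 6323) = (-10038 / 6323)·(11468 / 6323).
First factor (-10038 / 6323):
Reduce the numerator: -10038 ≡ 2608 (mod 6323), so (-10038 / 6323) = (2608 / 6323).
Factor out 2: 2608 = 2^4·163. Since 6323 ≡ 3 (mod 8), (2 / 6323) = -1, and (2 / 6323)^4 = +1. Now have (163 / 6323).
Both 163 ≡ 3 and 6323 ≡ 3 (mod 4), so reciprocity gives (163 / 6323) = -(6323 / 163). Reduce: 6323 ≡ 129 (mod 163). Now have -(129 / 163).
129 ≡ 1 (mod 4), so quadratic reciprocity gives (129 / 163) = (163 / 129). Reduce: 163 ≡ 34 (mod 129). Now have -(34 / 129).
Factor out 2: 34 = 2·17. Since 129 ≡ 1 (mod 8), (2 / 129) = +1. Now have -(17 / 129).
17 ≡ 1 (mod 4), so quadratic reciprocity gives (17 / 129) = (129 / 17). Reduce: 129 ≡ 10 (mod 17). Now have -(10 / 17).
Factor out 2: 10 = 2·5. Since 17 ≡ 1 (mod 8), (2 / 17) = +1. Now have -(5 / 17).
5 ≡ 1 (mod 4), so quadratic reciprocity gives (5 / 17) = (17 / 5). Reduce: 17 ≡ 2 (mod 5). Now have -(2 / 5).
Factor out 2: 2 = 2. Since 5 ≡ 5 (mod 8), (2 / 5) = -1. Now have (1 / 5).
(1 / 5) = 1. Collecting the sign factors: 1.
Second factor (11468 / 6323):
Reduce the numerator: 11468 ≡ 5145 (mod 6323), so (11468 / 6323) = (5145 / 6323).
5145 ≡ 1 (mod 4), so quadratic reciprocity gives (5145 / 6323) = (6323 / 5145). Reduce: 6323 ≡ 1178 (mod 5145). Now have (1178 / 5145).
Factor out 2: 1178 = 2·589. Since 5145 ≡ 1 (mod 8), (2 / 5145) = +1. Now have (589 / 5145).
589 ≡ 1 (mod 4), so quadratic reciprocity gives (589 / 5145) = (5145 / 589). Reduce: 5145 ≡ 433 (mod 589). Now have (433 / 589).
433 ≡ 1 (mod 4), so quadratic reciprocity gives (433 / 589) = (589 / 433). Reduce: 589 ≡ 156 (mod 433). Now have (156 / 433).
Factor out 2: 156 = 2^2·39. Since 433 ≡ 1 (mod 8), (2 / 433) = +1, and (2 / 433)^2 = +1. Now have (39 / 433).
433 ≡ 1 (mod 4), so quadratic reciprocity gives (39 / 433) = (433 / 39). Reduce: 433 ≡ 4 (mod 39). Now have (4 / 39).
Factor out 2: 4 = 2^2. Since 39 ≡ 7 (mod 8), (2 / 39) = +1, and (2 / 39)^2 = +1. Now have (1 / 39).
(1 / 39) = 1. Collecting the sign factors: 1.
Product: (1)·(1) = 1.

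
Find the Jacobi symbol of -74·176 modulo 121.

By multiplicativity, (-74·176/121) = (-74/121)·(176/121).
First factor (-74/121):
(-74/121)
  = (47/121)    [-74 ≡ 47 mod 121]
  = (121/47)    [QR: 121 ≡ 1 mod 4, sign kept]
  = (27/47)    [121 ≡ 27 mod 47]
  = -(47/27)    [QR: both ≡ 3 mod 4, sign flips]
  = -(20/27)    [47 ≡ 20 mod 27]
  = -(5/27)    [27 ≡ 3 mod 8 ⇒ (2/27)^2 = +1]
  = -(27/5)    [QR: 5 ≡ 1 mod 4, sign kept]
  = -(2/5)    [27 ≡ 2 mod 5]
  = (1/5)    [5 ≡ 5 mod 8 ⇒ (2/5) = -1]
  = 1    [(1/5) = 1]
Second factor (176/121):
(176/121)
  = (55/121)    [176 ≡ 55 mod 121]
  = (121/55)    [QR: 121 ≡ 1 mod 4, sign kept]
  = (11/55)    [121 ≡ 11 mod 55]
  = -(55/11)    [QR: both ≡ 3 mod 4, sign flips]
  = -(0/11)    [55 ≡ 0 mod 11]
  = 0    [numerator 0, gcd > 1]
Product: (1)·(0) = 0.

0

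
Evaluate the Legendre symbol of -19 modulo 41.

-1

Pull out -1: (-19/41) = (-1/41)·(19/41). Since 41 ≡ 1 (mod 4), (-1/41) = +1. Now have (19/41).
41 ≡ 1 (mod 4), so quadratic reciprocity gives (19/41) = (41/19). Reduce: 41 ≡ 3 (mod 19). Now have (3/19).
Both 3 ≡ 3 and 19 ≡ 3 (mod 4), so reciprocity gives (3/19) = -(19/3). Reduce: 19 ≡ 1 (mod 3). Now have -(1/3).
(1/3) = 1. Collecting the sign factors: -1.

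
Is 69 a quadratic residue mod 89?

69 ≡ 1 (mod 4), so quadratic reciprocity gives (69|89) = (89|69). Reduce: 89 ≡ 20 (mod 69). Now have (20|69).
Factor out 2: 20 = 2^2·5. Since 69 ≡ 5 (mod 8), (2|69) = -1, and (2|69)^2 = +1. Now have (5|69).
5 ≡ 1 (mod 4), so quadratic reciprocity gives (5|69) = (69|5). Reduce: 69 ≡ 4 (mod 5). Now have (4|5).
Factor out 2: 4 = 2^2. Since 5 ≡ 5 (mod 8), (2|5) = -1, and (2|5)^2 = +1. Now have (1|5).
(1|5) = 1. Collecting the sign factors: 1.
(69|89) = 1, and 89 is prime, so 69 is a quadratic residue mod 89.

yes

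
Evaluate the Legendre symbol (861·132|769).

By multiplicativity, (861·132|769) = (861|769)·(132|769).
First factor (861|769):
(861|769)
  = (92|769)    [861 ≡ 92 mod 769]
  = (23|769)    [769 ≡ 1 mod 8 ⇒ (2|769)^2 = +1]
  = (769|23)    [QR: 769 ≡ 1 mod 4, sign kept]
  = (10|23)    [769 ≡ 10 mod 23]
  = (5|23)    [23 ≡ 7 mod 8 ⇒ (2|23) = +1]
  = (23|5)    [QR: 5 ≡ 1 mod 4, sign kept]
  = (3|5)    [23 ≡ 3 mod 5]
  = (5|3)    [QR: 5 ≡ 1 mod 4, sign kept]
  = (2|3)    [5 ≡ 2 mod 3]
  = -(1|3)    [3 ≡ 3 mod 8 ⇒ (2|3) = -1]
  = -1    [(1|3) = 1]
Second factor (132|769):
(132|769)
  = (33|769)    [769 ≡ 1 mod 8 ⇒ (2|769)^2 = +1]
  = (769|33)    [QR: 33 ≡ 1 mod 4, sign kept]
  = (10|33)    [769 ≡ 10 mod 33]
  = (5|33)    [33 ≡ 1 mod 8 ⇒ (2|33) = +1]
  = (33|5)    [QR: 5 ≡ 1 mod 4, sign kept]
  = (3|5)    [33 ≡ 3 mod 5]
  = (5|3)    [QR: 5 ≡ 1 mod 4, sign kept]
  = (2|3)    [5 ≡ 2 mod 3]
  = -(1|3)    [3 ≡ 3 mod 8 ⇒ (2|3) = -1]
  = -1    [(1|3) = 1]
Product: (-1)·(-1) = 1.

1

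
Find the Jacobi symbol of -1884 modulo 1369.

(-1884|1369)
  = (854|1369)    [-1884 ≡ 854 mod 1369]
  = (427|1369)    [1369 ≡ 1 mod 8 ⇒ (2|1369) = +1]
  = (1369|427)    [QR: 1369 ≡ 1 mod 4, sign kept]
  = (88|427)    [1369 ≡ 88 mod 427]
  = -(11|427)    [427 ≡ 3 mod 8 ⇒ (2|427)^3 = -1]
  = (427|11)    [QR: both ≡ 3 mod 4, sign flips]
  = (9|11)    [427 ≡ 9 mod 11]
  = (11|9)    [QR: 9 ≡ 1 mod 4, sign kept]
  = (2|9)    [11 ≡ 2 mod 9]
  = (1|9)    [9 ≡ 1 mod 8 ⇒ (2|9) = +1]
  = 1    [(1|9) = 1]

1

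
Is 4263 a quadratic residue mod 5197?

(4263/5197)
  = (5197/4263)    [QR: 5197 ≡ 1 mod 4, sign kept]
  = (934/4263)    [5197 ≡ 934 mod 4263]
  = (467/4263)    [4263 ≡ 7 mod 8 ⇒ (2/4263) = +1]
  = -(4263/467)    [QR: both ≡ 3 mod 4, sign flips]
  = -(60/467)    [4263 ≡ 60 mod 467]
  = -(15/467)    [467 ≡ 3 mod 8 ⇒ (2/467)^2 = +1]
  = (467/15)    [QR: both ≡ 3 mod 4, sign flips]
  = (2/15)    [467 ≡ 2 mod 15]
  = (1/15)    [15 ≡ 7 mod 8 ⇒ (2/15) = +1]
  = 1    [(1/15) = 1]
The Legendre symbol is 1, so x^2 ≡ 4263 (mod 5197) has solution.

yes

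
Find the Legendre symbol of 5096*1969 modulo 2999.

-1

By multiplicativity, (5096·1969 / 2999) = (5096 / 2999)·(1969 / 2999).
First factor (5096 / 2999):
Reduce the numerator: 5096 ≡ 2097 (mod 2999), so (5096 / 2999) = (2097 / 2999).
2097 ≡ 1 (mod 4), so quadratic reciprocity gives (2097 / 2999) = (2999 / 2097). Reduce: 2999 ≡ 902 (mod 2097). Now have (902 / 2097).
Factor out 2: 902 = 2·451. Since 2097 ≡ 1 (mod 8), (2 / 2097) = +1. Now have (451 / 2097).
2097 ≡ 1 (mod 4), so quadratic reciprocity gives (451 / 2097) = (2097 / 451). Reduce: 2097 ≡ 293 (mod 451). Now have (293 / 451).
293 ≡ 1 (mod 4), so quadratic reciprocity gives (293 / 451) = (451 / 293). Reduce: 451 ≡ 158 (mod 293). Now have (158 / 293).
Factor out 2: 158 = 2·79. Since 293 ≡ 5 (mod 8), (2 / 293) = -1. Now have -(79 / 293).
293 ≡ 1 (mod 4), so quadratic reciprocity gives (79 / 293) = (293 / 79). Reduce: 293 ≡ 56 (mod 79). Now have -(56 / 79).
Factor out 2: 56 = 2^3·7. Since 79 ≡ 7 (mod 8), (2 / 79) = +1, and (2 / 79)^3 = +1. Now have -(7 / 79).
Both 7 ≡ 3 and 79 ≡ 3 (mod 4), so reciprocity gives (7 / 79) = -(79 / 7). Reduce: 79 ≡ 2 (mod 7). Now have (2 / 7).
Factor out 2: 2 = 2. Since 7 ≡ 7 (mod 8), (2 / 7) = +1. Now have (1 / 7).
(1 / 7) = 1. Collecting the sign factors: 1.
Second factor (1969 / 2999):
1969 ≡ 1 (mod 4), so quadratic reciprocity gives (1969 / 2999) = (2999 / 1969). Reduce: 2999 ≡ 1030 (mod 1969). Now have (1030 / 1969).
Factor out 2: 1030 = 2·515. Since 1969 ≡ 1 (mod 8), (2 / 1969) = +1. Now have (515 / 1969).
1969 ≡ 1 (mod 4), so quadratic reciprocity gives (515 / 1969) = (1969 / 515). Reduce: 1969 ≡ 424 (mod 515). Now have (424 / 515).
Factor out 2: 424 = 2^3·53. Since 515 ≡ 3 (mod 8), (2 / 515) = -1, and (2 / 515)^3 = -1. Now have -(53 / 515).
53 ≡ 1 (mod 4), so quadratic reciprocity gives (53 / 515) = (515 / 53). Reduce: 515 ≡ 38 (mod 53). Now have -(38 / 53).
Factor out 2: 38 = 2·19. Since 53 ≡ 5 (mod 8), (2 / 53) = -1. Now have (19 / 53).
53 ≡ 1 (mod 4), so quadratic reciprocity gives (19 / 53) = (53 / 19). Reduce: 53 ≡ 15 (mod 19). Now have (15 / 19).
Both 15 ≡ 3 and 19 ≡ 3 (mod 4), so reciprocity gives (15 / 19) = -(19 / 15). Reduce: 19 ≡ 4 (mod 15). Now have -(4 / 15).
Factor out 2: 4 = 2^2. Since 15 ≡ 7 (mod 8), (2 / 15) = +1, and (2 / 15)^2 = +1. Now have -(1 / 15).
(1 / 15) = 1. Collecting the sign factors: -1.
Product: (1)·(-1) = -1.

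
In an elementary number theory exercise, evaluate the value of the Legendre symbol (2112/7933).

Factor out 2: 2112 = 2^6·33. Since 7933 ≡ 5 (mod 8), (2/7933) = -1, and (2/7933)^6 = +1. Now have (33/7933).
33 ≡ 1 (mod 4), so quadratic reciprocity gives (33/7933) = (7933/33). Reduce: 7933 ≡ 13 (mod 33). Now have (13/33).
13 ≡ 1 (mod 4), so quadratic reciprocity gives (13/33) = (33/13). Reduce: 33 ≡ 7 (mod 13). Now have (7/13).
13 ≡ 1 (mod 4), so quadratic reciprocity gives (7/13) = (13/7). Reduce: 13 ≡ 6 (mod 7). Now have (6/7).
Factor out 2: 6 = 2·3. Since 7 ≡ 7 (mod 8), (2/7) = +1. Now have (3/7).
Both 3 ≡ 3 and 7 ≡ 3 (mod 4), so reciprocity gives (3/7) = -(7/3). Reduce: 7 ≡ 1 (mod 3). Now have -(1/3).
(1/3) = 1. Collecting the sign factors: -1.

-1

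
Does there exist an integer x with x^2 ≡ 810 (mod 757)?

Reduce the numerator: 810 ≡ 53 (mod 757), so (810/757) = (53/757).
53 ≡ 1 (mod 4), so quadratic reciprocity gives (53/757) = (757/53). Reduce: 757 ≡ 15 (mod 53). Now have (15/53).
53 ≡ 1 (mod 4), so quadratic reciprocity gives (15/53) = (53/15). Reduce: 53 ≡ 8 (mod 15). Now have (8/15).
Factor out 2: 8 = 2^3. Since 15 ≡ 7 (mod 8), (2/15) = +1, and (2/15)^3 = +1. Now have (1/15).
(1/15) = 1. Collecting the sign factors: 1.
(810/757) = 1, and 757 is prime, so 810 is a quadratic residue mod 757.

yes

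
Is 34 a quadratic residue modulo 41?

no

Factor out 2: 34 = 2·17. Since 41 ≡ 1 (mod 8), (2|41) = +1. Now have (17|41).
17 ≡ 1 (mod 4), so quadratic reciprocity gives (17|41) = (41|17). Reduce: 41 ≡ 7 (mod 17). Now have (7|17).
17 ≡ 1 (mod 4), so quadratic reciprocity gives (7|17) = (17|7). Reduce: 17 ≡ 3 (mod 7). Now have (3|7).
Both 3 ≡ 3 and 7 ≡ 3 (mod 4), so reciprocity gives (3|7) = -(7|3). Reduce: 7 ≡ 1 (mod 3). Now have -(1|3).
(1|3) = 1. Collecting the sign factors: -1.
The Legendre symbol is -1, so x^2 ≡ 34 (mod 41) has no solution.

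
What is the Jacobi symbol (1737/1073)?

Reduce the numerator: 1737 ≡ 664 (mod 1073), so (1737/1073) = (664/1073).
Factor out 2: 664 = 2^3·83. Since 1073 ≡ 1 (mod 8), (2/1073) = +1, and (2/1073)^3 = +1. Now have (83/1073).
1073 ≡ 1 (mod 4), so quadratic reciprocity gives (83/1073) = (1073/83). Reduce: 1073 ≡ 77 (mod 83). Now have (77/83).
77 ≡ 1 (mod 4), so quadratic reciprocity gives (77/83) = (83/77). Reduce: 83 ≡ 6 (mod 77). Now have (6/77).
Factor out 2: 6 = 2·3. Since 77 ≡ 5 (mod 8), (2/77) = -1. Now have -(3/77).
77 ≡ 1 (mod 4), so quadratic reciprocity gives (3/77) = (77/3). Reduce: 77 ≡ 2 (mod 3). Now have -(2/3).
Factor out 2: 2 = 2. Since 3 ≡ 3 (mod 8), (2/3) = -1. Now have (1/3).
(1/3) = 1. Collecting the sign factors: 1.

1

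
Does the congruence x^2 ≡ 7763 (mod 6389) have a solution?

(7763/6389)
  = (1374/6389)    [7763 ≡ 1374 mod 6389]
  = -(687/6389)    [6389 ≡ 5 mod 8 ⇒ (2/6389) = -1]
  = -(6389/687)    [QR: 6389 ≡ 1 mod 4, sign kept]
  = -(206/687)    [6389 ≡ 206 mod 687]
  = -(103/687)    [687 ≡ 7 mod 8 ⇒ (2/687) = +1]
  = (687/103)    [QR: both ≡ 3 mod 4, sign flips]
  = (69/103)    [687 ≡ 69 mod 103]
  = (103/69)    [QR: 69 ≡ 1 mod 4, sign kept]
  = (34/69)    [103 ≡ 34 mod 69]
  = -(17/69)    [69 ≡ 5 mod 8 ⇒ (2/69) = -1]
  = -(69/17)    [QR: 17 ≡ 1 mod 4, sign kept]
  = -(1/17)    [69 ≡ 1 mod 17]
  = -1    [(1/17) = 1]
The Legendre symbol is -1, so x^2 ≡ 7763 (mod 6389) has no solution.

no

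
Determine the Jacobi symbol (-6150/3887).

-1

(-6150/3887)
  = (1624/3887)    [-6150 ≡ 1624 mod 3887]
  = (203/3887)    [3887 ≡ 7 mod 8 ⇒ (2/3887)^3 = +1]
  = -(3887/203)    [QR: both ≡ 3 mod 4, sign flips]
  = -(30/203)    [3887 ≡ 30 mod 203]
  = (15/203)    [203 ≡ 3 mod 8 ⇒ (2/203) = -1]
  = -(203/15)    [QR: both ≡ 3 mod 4, sign flips]
  = -(8/15)    [203 ≡ 8 mod 15]
  = -(1/15)    [15 ≡ 7 mod 8 ⇒ (2/15)^3 = +1]
  = -1    [(1/15) = 1]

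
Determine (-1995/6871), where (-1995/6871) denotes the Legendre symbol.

-1

(-1995/6871)
  = (4876/6871)    [-1995 ≡ 4876 mod 6871]
  = (1219/6871)    [6871 ≡ 7 mod 8 ⇒ (2/6871)^2 = +1]
  = -(6871/1219)    [QR: both ≡ 3 mod 4, sign flips]
  = -(776/1219)    [6871 ≡ 776 mod 1219]
  = (97/1219)    [1219 ≡ 3 mod 8 ⇒ (2/1219)^3 = -1]
  = (1219/97)    [QR: 97 ≡ 1 mod 4, sign kept]
  = (55/97)    [1219 ≡ 55 mod 97]
  = (97/55)    [QR: 97 ≡ 1 mod 4, sign kept]
  = (42/55)    [97 ≡ 42 mod 55]
  = (21/55)    [55 ≡ 7 mod 8 ⇒ (2/55) = +1]
  = (55/21)    [QR: 21 ≡ 1 mod 4, sign kept]
  = (13/21)    [55 ≡ 13 mod 21]
  = (21/13)    [QR: 13 ≡ 1 mod 4, sign kept]
  = (8/13)    [21 ≡ 8 mod 13]
  = -(1/13)    [13 ≡ 5 mod 8 ⇒ (2/13)^3 = -1]
  = -1    [(1/13) = 1]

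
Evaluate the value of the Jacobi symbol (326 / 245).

(326 / 245)
  = (81 / 245)    [326 ≡ 81 mod 245]
  = (245 / 81)    [QR: 81 ≡ 1 mod 4, sign kept]
  = (2 / 81)    [245 ≡ 2 mod 81]
  = (1 / 81)    [81 ≡ 1 mod 8 ⇒ (2 / 81) = +1]
  = 1    [(1 / 81) = 1]

1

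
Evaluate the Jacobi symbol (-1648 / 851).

Reduce the numerator: -1648 ≡ 54 (mod 851), so (-1648 / 851) = (54 / 851).
Factor out 2: 54 = 2·27. Since 851 ≡ 3 (mod 8), (2 / 851) = -1. Now have -(27 / 851).
Both 27 ≡ 3 and 851 ≡ 3 (mod 4), so reciprocity gives (27 / 851) = -(851 / 27). Reduce: 851 ≡ 14 (mod 27). Now have (14 / 27).
Factor out 2: 14 = 2·7. Since 27 ≡ 3 (mod 8), (2 / 27) = -1. Now have -(7 / 27).
Both 7 ≡ 3 and 27 ≡ 3 (mod 4), so reciprocity gives (7 / 27) = -(27 / 7). Reduce: 27 ≡ 6 (mod 7). Now have (6 / 7).
Factor out 2: 6 = 2·3. Since 7 ≡ 7 (mod 8), (2 / 7) = +1. Now have (3 / 7).
Both 3 ≡ 3 and 7 ≡ 3 (mod 4), so reciprocity gives (3 / 7) = -(7 / 3). Reduce: 7 ≡ 1 (mod 3). Now have -(1 / 3).
(1 / 3) = 1. Collecting the sign factors: -1.

-1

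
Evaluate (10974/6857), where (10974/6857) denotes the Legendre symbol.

(10974/6857)
  = (4117/6857)    [10974 ≡ 4117 mod 6857]
  = (6857/4117)    [QR: 4117 ≡ 1 mod 4, sign kept]
  = (2740/4117)    [6857 ≡ 2740 mod 4117]
  = (685/4117)    [4117 ≡ 5 mod 8 ⇒ (2/4117)^2 = +1]
  = (4117/685)    [QR: 685 ≡ 1 mod 4, sign kept]
  = (7/685)    [4117 ≡ 7 mod 685]
  = (685/7)    [QR: 685 ≡ 1 mod 4, sign kept]
  = (6/7)    [685 ≡ 6 mod 7]
  = (3/7)    [7 ≡ 7 mod 8 ⇒ (2/7) = +1]
  = -(7/3)    [QR: both ≡ 3 mod 4, sign flips]
  = -(1/3)    [7 ≡ 1 mod 3]
  = -1    [(1/3) = 1]

-1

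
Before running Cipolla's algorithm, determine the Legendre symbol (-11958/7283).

(-11958/7283)
  = (2608/7283)    [-11958 ≡ 2608 mod 7283]
  = (163/7283)    [7283 ≡ 3 mod 8 ⇒ (2/7283)^4 = +1]
  = -(7283/163)    [QR: both ≡ 3 mod 4, sign flips]
  = -(111/163)    [7283 ≡ 111 mod 163]
  = (163/111)    [QR: both ≡ 3 mod 4, sign flips]
  = (52/111)    [163 ≡ 52 mod 111]
  = (13/111)    [111 ≡ 7 mod 8 ⇒ (2/111)^2 = +1]
  = (111/13)    [QR: 13 ≡ 1 mod 4, sign kept]
  = (7/13)    [111 ≡ 7 mod 13]
  = (13/7)    [QR: 13 ≡ 1 mod 4, sign kept]
  = (6/7)    [13 ≡ 6 mod 7]
  = (3/7)    [7 ≡ 7 mod 8 ⇒ (2/7) = +1]
  = -(7/3)    [QR: both ≡ 3 mod 4, sign flips]
  = -(1/3)    [7 ≡ 1 mod 3]
  = -1    [(1/3) = 1]

-1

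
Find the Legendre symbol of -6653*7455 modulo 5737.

By multiplicativity, (-6653·7455 / 5737) = (-6653 / 5737)·(7455 / 5737).
First factor (-6653 / 5737):
(-6653 / 5737)
  = (4821 / 5737)    [-6653 ≡ 4821 mod 5737]
  = (5737 / 4821)    [QR: 4821 ≡ 1 mod 4, sign kept]
  = (916 / 4821)    [5737 ≡ 916 mod 4821]
  = (229 / 4821)    [4821 ≡ 5 mod 8 ⇒ (2 / 4821)^2 = +1]
  = (4821 / 229)    [QR: 229 ≡ 1 mod 4, sign kept]
  = (12 / 229)    [4821 ≡ 12 mod 229]
  = (3 / 229)    [229 ≡ 5 mod 8 ⇒ (2 / 229)^2 = +1]
  = (229 / 3)    [QR: 229 ≡ 1 mod 4, sign kept]
  = (1 / 3)    [229 ≡ 1 mod 3]
  = 1    [(1 / 3) = 1]
Second factor (7455 / 5737):
(7455 / 5737)
  = (1718 / 5737)    [7455 ≡ 1718 mod 5737]
  = (859 / 5737)    [5737 ≡ 1 mod 8 ⇒ (2 / 5737) = +1]
  = (5737 / 859)    [QR: 5737 ≡ 1 mod 4, sign kept]
  = (583 / 859)    [5737 ≡ 583 mod 859]
  = -(859 / 583)    [QR: both ≡ 3 mod 4, sign flips]
  = -(276 / 583)    [859 ≡ 276 mod 583]
  = -(69 / 583)    [583 ≡ 7 mod 8 ⇒ (2 / 583)^2 = +1]
  = -(583 / 69)    [QR: 69 ≡ 1 mod 4, sign kept]
  = -(31 / 69)    [583 ≡ 31 mod 69]
  = -(69 / 31)    [QR: 69 ≡ 1 mod 4, sign kept]
  = -(7 / 31)    [69 ≡ 7 mod 31]
  = (31 / 7)    [QR: both ≡ 3 mod 4, sign flips]
  = (3 / 7)    [31 ≡ 3 mod 7]
  = -(7 / 3)    [QR: both ≡ 3 mod 4, sign flips]
  = -(1 / 3)    [7 ≡ 1 mod 3]
  = -1    [(1 / 3) = 1]
Product: (1)·(-1) = -1.

-1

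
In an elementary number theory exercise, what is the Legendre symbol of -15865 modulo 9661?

-1

(-15865 / 9661)
  = (3457 / 9661)    [-15865 ≡ 3457 mod 9661]
  = (9661 / 3457)    [QR: 3457 ≡ 1 mod 4, sign kept]
  = (2747 / 3457)    [9661 ≡ 2747 mod 3457]
  = (3457 / 2747)    [QR: 3457 ≡ 1 mod 4, sign kept]
  = (710 / 2747)    [3457 ≡ 710 mod 2747]
  = -(355 / 2747)    [2747 ≡ 3 mod 8 ⇒ (2 / 2747) = -1]
  = (2747 / 355)    [QR: both ≡ 3 mod 4, sign flips]
  = (262 / 355)    [2747 ≡ 262 mod 355]
  = -(131 / 355)    [355 ≡ 3 mod 8 ⇒ (2 / 355) = -1]
  = (355 / 131)    [QR: both ≡ 3 mod 4, sign flips]
  = (93 / 131)    [355 ≡ 93 mod 131]
  = (131 / 93)    [QR: 93 ≡ 1 mod 4, sign kept]
  = (38 / 93)    [131 ≡ 38 mod 93]
  = -(19 / 93)    [93 ≡ 5 mod 8 ⇒ (2 / 93) = -1]
  = -(93 / 19)    [QR: 93 ≡ 1 mod 4, sign kept]
  = -(17 / 19)    [93 ≡ 17 mod 19]
  = -(19 / 17)    [QR: 17 ≡ 1 mod 4, sign kept]
  = -(2 / 17)    [19 ≡ 2 mod 17]
  = -(1 / 17)    [17 ≡ 1 mod 8 ⇒ (2 / 17) = +1]
  = -1    [(1 / 17) = 1]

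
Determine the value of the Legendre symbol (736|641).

(736|641)
  = (95|641)    [736 ≡ 95 mod 641]
  = (641|95)    [QR: 641 ≡ 1 mod 4, sign kept]
  = (71|95)    [641 ≡ 71 mod 95]
  = -(95|71)    [QR: both ≡ 3 mod 4, sign flips]
  = -(24|71)    [95 ≡ 24 mod 71]
  = -(3|71)    [71 ≡ 7 mod 8 ⇒ (2|71)^3 = +1]
  = (71|3)    [QR: both ≡ 3 mod 4, sign flips]
  = (2|3)    [71 ≡ 2 mod 3]
  = -(1|3)    [3 ≡ 3 mod 8 ⇒ (2|3) = -1]
  = -1    [(1|3) = 1]

-1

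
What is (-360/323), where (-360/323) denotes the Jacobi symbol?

(-360/323)
  = -(360/323)    [323 ≡ 3 mod 4 ⇒ (-1/323) = -1]
  = -(37/323)    [360 ≡ 37 mod 323]
  = -(323/37)    [QR: 37 ≡ 1 mod 4, sign kept]
  = -(27/37)    [323 ≡ 27 mod 37]
  = -(37/27)    [QR: 37 ≡ 1 mod 4, sign kept]
  = -(10/27)    [37 ≡ 10 mod 27]
  = (5/27)    [27 ≡ 3 mod 8 ⇒ (2/27) = -1]
  = (27/5)    [QR: 5 ≡ 1 mod 4, sign kept]
  = (2/5)    [27 ≡ 2 mod 5]
  = -(1/5)    [5 ≡ 5 mod 8 ⇒ (2/5) = -1]
  = -1    [(1/5) = 1]

-1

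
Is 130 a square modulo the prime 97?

yes

(130/97)
  = (33/97)    [130 ≡ 33 mod 97]
  = (97/33)    [QR: 33 ≡ 1 mod 4, sign kept]
  = (31/33)    [97 ≡ 31 mod 33]
  = (33/31)    [QR: 33 ≡ 1 mod 4, sign kept]
  = (2/31)    [33 ≡ 2 mod 31]
  = (1/31)    [31 ≡ 7 mod 8 ⇒ (2/31) = +1]
  = 1    [(1/31) = 1]
The Legendre symbol is 1, so x^2 ≡ 130 (mod 97) has solution.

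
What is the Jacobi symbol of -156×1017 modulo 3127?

By multiplicativity, (-156·1017/3127) = (-156/3127)·(1017/3127).
First factor (-156/3127):
(-156/3127)
  = (2971/3127)    [-156 ≡ 2971 mod 3127]
  = -(3127/2971)    [QR: both ≡ 3 mod 4, sign flips]
  = -(156/2971)    [3127 ≡ 156 mod 2971]
  = -(39/2971)    [2971 ≡ 3 mod 8 ⇒ (2/2971)^2 = +1]
  = (2971/39)    [QR: both ≡ 3 mod 4, sign flips]
  = (7/39)    [2971 ≡ 7 mod 39]
  = -(39/7)    [QR: both ≡ 3 mod 4, sign flips]
  = -(4/7)    [39 ≡ 4 mod 7]
  = -(1/7)    [7 ≡ 7 mod 8 ⇒ (2/7)^2 = +1]
  = -1    [(1/7) = 1]
Second factor (1017/3127):
(1017/3127)
  = (3127/1017)    [QR: 1017 ≡ 1 mod 4, sign kept]
  = (76/1017)    [3127 ≡ 76 mod 1017]
  = (19/1017)    [1017 ≡ 1 mod 8 ⇒ (2/1017)^2 = +1]
  = (1017/19)    [QR: 1017 ≡ 1 mod 4, sign kept]
  = (10/19)    [1017 ≡ 10 mod 19]
  = -(5/19)    [19 ≡ 3 mod 8 ⇒ (2/19) = -1]
  = -(19/5)    [QR: 5 ≡ 1 mod 4, sign kept]
  = -(4/5)    [19 ≡ 4 mod 5]
  = -(1/5)    [5 ≡ 5 mod 8 ⇒ (2/5)^2 = +1]
  = -1    [(1/5) = 1]
Product: (-1)·(-1) = 1.

1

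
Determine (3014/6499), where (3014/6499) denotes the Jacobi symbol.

(3014/6499)
  = -(1507/6499)    [6499 ≡ 3 mod 8 ⇒ (2/6499) = -1]
  = (6499/1507)    [QR: both ≡ 3 mod 4, sign flips]
  = (471/1507)    [6499 ≡ 471 mod 1507]
  = -(1507/471)    [QR: both ≡ 3 mod 4, sign flips]
  = -(94/471)    [1507 ≡ 94 mod 471]
  = -(47/471)    [471 ≡ 7 mod 8 ⇒ (2/471) = +1]
  = (471/47)    [QR: both ≡ 3 mod 4, sign flips]
  = (1/47)    [471 ≡ 1 mod 47]
  = 1    [(1/47) = 1]

1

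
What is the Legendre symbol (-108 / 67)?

(-108 / 67)
  = (26 / 67)    [-108 ≡ 26 mod 67]
  = -(13 / 67)    [67 ≡ 3 mod 8 ⇒ (2 / 67) = -1]
  = -(67 / 13)    [QR: 13 ≡ 1 mod 4, sign kept]
  = -(2 / 13)    [67 ≡ 2 mod 13]
  = (1 / 13)    [13 ≡ 5 mod 8 ⇒ (2 / 13) = -1]
  = 1    [(1 / 13) = 1]

1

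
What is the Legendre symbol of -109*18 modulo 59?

-1

By multiplicativity, (-109·18 / 59) = (-109 / 59)·(18 / 59).
First factor (-109 / 59):
Reduce the numerator: -109 ≡ 9 (mod 59), so (-109 / 59) = (9 / 59).
9 ≡ 1 (mod 4), so quadratic reciprocity gives (9 / 59) = (59 / 9). Reduce: 59 ≡ 5 (mod 9). Now have (5 / 9).
5 ≡ 1 (mod 4), so quadratic reciprocity gives (5 / 9) = (9 / 5). Reduce: 9 ≡ 4 (mod 5). Now have (4 / 5).
Factor out 2: 4 = 2^2. Since 5 ≡ 5 (mod 8), (2 / 5) = -1, and (2 / 5)^2 = +1. Now have (1 / 5).
(1 / 5) = 1. Collecting the sign factors: 1.
Second factor (18 / 59):
Factor out 2: 18 = 2·9. Since 59 ≡ 3 (mod 8), (2 / 59) = -1. Now have -(9 / 59).
9 ≡ 1 (mod 4), so quadratic reciprocity gives (9 / 59) = (59 / 9). Reduce: 59 ≡ 5 (mod 9). Now have -(5 / 9).
5 ≡ 1 (mod 4), so quadratic reciprocity gives (5 / 9) = (9 / 5). Reduce: 9 ≡ 4 (mod 5). Now have -(4 / 5).
Factor out 2: 4 = 2^2. Since 5 ≡ 5 (mod 8), (2 / 5) = -1, and (2 / 5)^2 = +1. Now have -(1 / 5).
(1 / 5) = 1. Collecting the sign factors: -1.
Product: (1)·(-1) = -1.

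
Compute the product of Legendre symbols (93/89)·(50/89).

By multiplicativity, (93·50/89) = (93/89)·(50/89).
First factor (93/89):
(93/89)
  = (4/89)    [93 ≡ 4 mod 89]
  = (1/89)    [89 ≡ 1 mod 8 ⇒ (2/89)^2 = +1]
  = 1    [(1/89) = 1]
Second factor (50/89):
(50/89)
  = (25/89)    [89 ≡ 1 mod 8 ⇒ (2/89) = +1]
  = (89/25)    [QR: 25 ≡ 1 mod 4, sign kept]
  = (14/25)    [89 ≡ 14 mod 25]
  = (7/25)    [25 ≡ 1 mod 8 ⇒ (2/25) = +1]
  = (25/7)    [QR: 25 ≡ 1 mod 4, sign kept]
  = (4/7)    [25 ≡ 4 mod 7]
  = (1/7)    [7 ≡ 7 mod 8 ⇒ (2/7)^2 = +1]
  = 1    [(1/7) = 1]
Product: (1)·(1) = 1.

1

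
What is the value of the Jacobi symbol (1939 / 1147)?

(1939 / 1147)
  = (792 / 1147)    [1939 ≡ 792 mod 1147]
  = -(99 / 1147)    [1147 ≡ 3 mod 8 ⇒ (2 / 1147)^3 = -1]
  = (1147 / 99)    [QR: both ≡ 3 mod 4, sign flips]
  = (58 / 99)    [1147 ≡ 58 mod 99]
  = -(29 / 99)    [99 ≡ 3 mod 8 ⇒ (2 / 99) = -1]
  = -(99 / 29)    [QR: 29 ≡ 1 mod 4, sign kept]
  = -(12 / 29)    [99 ≡ 12 mod 29]
  = -(3 / 29)    [29 ≡ 5 mod 8 ⇒ (2 / 29)^2 = +1]
  = -(29 / 3)    [QR: 29 ≡ 1 mod 4, sign kept]
  = -(2 / 3)    [29 ≡ 2 mod 3]
  = (1 / 3)    [3 ≡ 3 mod 8 ⇒ (2 / 3) = -1]
  = 1    [(1 / 3) = 1]

1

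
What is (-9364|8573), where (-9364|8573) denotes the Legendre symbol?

-1

Pull out -1: (-9364|8573) = (-1|8573)·(9364|8573). Since 8573 ≡ 1 (mod 4), (-1|8573) = +1. Now have (9364|8573).
Reduce the numerator: 9364 ≡ 791 (mod 8573), so (9364|8573) = (791|8573).
8573 ≡ 1 (mod 4), so quadratic reciprocity gives (791|8573) = (8573|791). Reduce: 8573 ≡ 663 (mod 791). Now have (663|791).
Both 663 ≡ 3 and 791 ≡ 3 (mod 4), so reciprocity gives (663|791) = -(791|663). Reduce: 791 ≡ 128 (mod 663). Now have -(128|663).
Factor out 2: 128 = 2^7. Since 663 ≡ 7 (mod 8), (2|663) = +1, and (2|663)^7 = +1. Now have -(1|663).
(1|663) = 1. Collecting the sign factors: -1.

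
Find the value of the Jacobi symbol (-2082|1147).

(-2082|1147)
  = (212|1147)    [-2082 ≡ 212 mod 1147]
  = (53|1147)    [1147 ≡ 3 mod 8 ⇒ (2|1147)^2 = +1]
  = (1147|53)    [QR: 53 ≡ 1 mod 4, sign kept]
  = (34|53)    [1147 ≡ 34 mod 53]
  = -(17|53)    [53 ≡ 5 mod 8 ⇒ (2|53) = -1]
  = -(53|17)    [QR: 17 ≡ 1 mod 4, sign kept]
  = -(2|17)    [53 ≡ 2 mod 17]
  = -(1|17)    [17 ≡ 1 mod 8 ⇒ (2|17) = +1]
  = -1    [(1|17) = 1]

-1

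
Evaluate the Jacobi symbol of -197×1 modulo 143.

By multiplicativity, (-197·1/143) = (-197/143)·(1/143).
First factor (-197/143):
Reduce the numerator: -197 ≡ 89 (mod 143), so (-197/143) = (89/143).
89 ≡ 1 (mod 4), so quadratic reciprocity gives (89/143) = (143/89). Reduce: 143 ≡ 54 (mod 89). Now have (54/89).
Factor out 2: 54 = 2·27. Since 89 ≡ 1 (mod 8), (2/89) = +1. Now have (27/89).
89 ≡ 1 (mod 4), so quadratic reciprocity gives (27/89) = (89/27). Reduce: 89 ≡ 8 (mod 27). Now have (8/27).
Factor out 2: 8 = 2^3. Since 27 ≡ 3 (mod 8), (2/27) = -1, and (2/27)^3 = -1. Now have -(1/27).
(1/27) = 1. Collecting the sign factors: -1.
Second factor (1/143):
(1/143) = 1. Collecting the sign factors: 1.
Product: (-1)·(1) = -1.

-1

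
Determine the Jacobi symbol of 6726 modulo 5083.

-1

(6726 / 5083)
  = (1643 / 5083)    [6726 ≡ 1643 mod 5083]
  = -(5083 / 1643)    [QR: both ≡ 3 mod 4, sign flips]
  = -(154 / 1643)    [5083 ≡ 154 mod 1643]
  = (77 / 1643)    [1643 ≡ 3 mod 8 ⇒ (2 / 1643) = -1]
  = (1643 / 77)    [QR: 77 ≡ 1 mod 4, sign kept]
  = (26 / 77)    [1643 ≡ 26 mod 77]
  = -(13 / 77)    [77 ≡ 5 mod 8 ⇒ (2 / 77) = -1]
  = -(77 / 13)    [QR: 13 ≡ 1 mod 4, sign kept]
  = -(12 / 13)    [77 ≡ 12 mod 13]
  = -(3 / 13)    [13 ≡ 5 mod 8 ⇒ (2 / 13)^2 = +1]
  = -(13 / 3)    [QR: 13 ≡ 1 mod 4, sign kept]
  = -(1 / 3)    [13 ≡ 1 mod 3]
  = -1    [(1 / 3) = 1]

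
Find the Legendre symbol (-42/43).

(-42/43)
  = (1/43)    [-42 ≡ 1 mod 43]
  = 1    [(1/43) = 1]

1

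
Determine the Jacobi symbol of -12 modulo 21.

0

Pull out -1: (-12|21) = (-1|21)·(12|21). Since 21 ≡ 1 (mod 4), (-1|21) = +1. Now have (12|21).
Factor out 2: 12 = 2^2·3. Since 21 ≡ 5 (mod 8), (2|21) = -1, and (2|21)^2 = +1. Now have (3|21).
21 ≡ 1 (mod 4), so quadratic reciprocity gives (3|21) = (21|3). Reduce: 21 ≡ 0 (mod 3). Now have (0|3).
The numerator is now 0 with denominator 3 > 1: the symbol is 0.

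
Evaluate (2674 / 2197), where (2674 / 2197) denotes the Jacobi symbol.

(2674 / 2197)
  = (477 / 2197)    [2674 ≡ 477 mod 2197]
  = (2197 / 477)    [QR: 477 ≡ 1 mod 4, sign kept]
  = (289 / 477)    [2197 ≡ 289 mod 477]
  = (477 / 289)    [QR: 289 ≡ 1 mod 4, sign kept]
  = (188 / 289)    [477 ≡ 188 mod 289]
  = (47 / 289)    [289 ≡ 1 mod 8 ⇒ (2 / 289)^2 = +1]
  = (289 / 47)    [QR: 289 ≡ 1 mod 4, sign kept]
  = (7 / 47)    [289 ≡ 7 mod 47]
  = -(47 / 7)    [QR: both ≡ 3 mod 4, sign flips]
  = -(5 / 7)    [47 ≡ 5 mod 7]
  = -(7 / 5)    [QR: 5 ≡ 1 mod 4, sign kept]
  = -(2 / 5)    [7 ≡ 2 mod 5]
  = (1 / 5)    [5 ≡ 5 mod 8 ⇒ (2 / 5) = -1]
  = 1    [(1 / 5) = 1]

1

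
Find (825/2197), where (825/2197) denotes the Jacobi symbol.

-1

(825/2197)
  = (2197/825)    [QR: 825 ≡ 1 mod 4, sign kept]
  = (547/825)    [2197 ≡ 547 mod 825]
  = (825/547)    [QR: 825 ≡ 1 mod 4, sign kept]
  = (278/547)    [825 ≡ 278 mod 547]
  = -(139/547)    [547 ≡ 3 mod 8 ⇒ (2/547) = -1]
  = (547/139)    [QR: both ≡ 3 mod 4, sign flips]
  = (130/139)    [547 ≡ 130 mod 139]
  = -(65/139)    [139 ≡ 3 mod 8 ⇒ (2/139) = -1]
  = -(139/65)    [QR: 65 ≡ 1 mod 4, sign kept]
  = -(9/65)    [139 ≡ 9 mod 65]
  = -(65/9)    [QR: 9 ≡ 1 mod 4, sign kept]
  = -(2/9)    [65 ≡ 2 mod 9]
  = -(1/9)    [9 ≡ 1 mod 8 ⇒ (2/9) = +1]
  = -1    [(1/9) = 1]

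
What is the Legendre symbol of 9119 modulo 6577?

-1

Reduce the numerator: 9119 ≡ 2542 (mod 6577), so (9119/6577) = (2542/6577).
Factor out 2: 2542 = 2·1271. Since 6577 ≡ 1 (mod 8), (2/6577) = +1. Now have (1271/6577).
6577 ≡ 1 (mod 4), so quadratic reciprocity gives (1271/6577) = (6577/1271). Reduce: 6577 ≡ 222 (mod 1271). Now have (222/1271).
Factor out 2: 222 = 2·111. Since 1271 ≡ 7 (mod 8), (2/1271) = +1. Now have (111/1271).
Both 111 ≡ 3 and 1271 ≡ 3 (mod 4), so reciprocity gives (111/1271) = -(1271/111). Reduce: 1271 ≡ 50 (mod 111). Now have -(50/111).
Factor out 2: 50 = 2·25. Since 111 ≡ 7 (mod 8), (2/111) = +1. Now have -(25/111).
25 ≡ 1 (mod 4), so quadratic reciprocity gives (25/111) = (111/25). Reduce: 111 ≡ 11 (mod 25). Now have -(11/25).
25 ≡ 1 (mod 4), so quadratic reciprocity gives (11/25) = (25/11). Reduce: 25 ≡ 3 (mod 11). Now have -(3/11).
Both 3 ≡ 3 and 11 ≡ 3 (mod 4), so reciprocity gives (3/11) = -(11/3). Reduce: 11 ≡ 2 (mod 3). Now have (2/3).
Factor out 2: 2 = 2. Since 3 ≡ 3 (mod 8), (2/3) = -1. Now have -(1/3).
(1/3) = 1. Collecting the sign factors: -1.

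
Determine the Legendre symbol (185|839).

185 ≡ 1 (mod 4), so quadratic reciprocity gives (185|839) = (839|185). Reduce: 839 ≡ 99 (mod 185). Now have (99|185).
185 ≡ 1 (mod 4), so quadratic reciprocity gives (99|185) = (185|99). Reduce: 185 ≡ 86 (mod 99). Now have (86|99).
Factor out 2: 86 = 2·43. Since 99 ≡ 3 (mod 8), (2|99) = -1. Now have -(43|99).
Both 43 ≡ 3 and 99 ≡ 3 (mod 4), so reciprocity gives (43|99) = -(99|43). Reduce: 99 ≡ 13 (mod 43). Now have (13|43).
13 ≡ 1 (mod 4), so quadratic reciprocity gives (13|43) = (43|13). Reduce: 43 ≡ 4 (mod 13). Now have (4|13).
Factor out 2: 4 = 2^2. Since 13 ≡ 5 (mod 8), (2|13) = -1, and (2|13)^2 = +1. Now have (1|13).
(1|13) = 1. Collecting the sign factors: 1.

1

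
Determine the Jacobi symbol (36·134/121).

By multiplicativity, (36·134/121) = (36/121)·(134/121).
First factor (36/121):
Factor out 2: 36 = 2^2·9. Since 121 ≡ 1 (mod 8), (2/121) = +1, and (2/121)^2 = +1. Now have (9/121).
9 ≡ 1 (mod 4), so quadratic reciprocity gives (9/121) = (121/9). Reduce: 121 ≡ 4 (mod 9). Now have (4/9).
Factor out 2: 4 = 2^2. Since 9 ≡ 1 (mod 8), (2/9) = +1, and (2/9)^2 = +1. Now have (1/9).
(1/9) = 1. Collecting the sign factors: 1.
Second factor (134/121):
Reduce the numerator: 134 ≡ 13 (mod 121), so (134/121) = (13/121).
13 ≡ 1 (mod 4), so quadratic reciprocity gives (13/121) = (121/13). Reduce: 121 ≡ 4 (mod 13). Now have (4/13).
Factor out 2: 4 = 2^2. Since 13 ≡ 5 (mod 8), (2/13) = -1, and (2/13)^2 = +1. Now have (1/13).
(1/13) = 1. Collecting the sign factors: 1.
Product: (1)·(1) = 1.

1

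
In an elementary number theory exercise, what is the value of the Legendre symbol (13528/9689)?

Reduce the numerator: 13528 ≡ 3839 (mod 9689), so (13528/9689) = (3839/9689).
9689 ≡ 1 (mod 4), so quadratic reciprocity gives (3839/9689) = (9689/3839). Reduce: 9689 ≡ 2011 (mod 3839). Now have (2011/3839).
Both 2011 ≡ 3 and 3839 ≡ 3 (mod 4), so reciprocity gives (2011/3839) = -(3839/2011). Reduce: 3839 ≡ 1828 (mod 2011). Now have -(1828/2011).
Factor out 2: 1828 = 2^2·457. Since 2011 ≡ 3 (mod 8), (2/2011) = -1, and (2/2011)^2 = +1. Now have -(457/2011).
457 ≡ 1 (mod 4), so quadratic reciprocity gives (457/2011) = (2011/457). Reduce: 2011 ≡ 183 (mod 457). Now have -(183/457).
457 ≡ 1 (mod 4), so quadratic reciprocity gives (183/457) = (457/183). Reduce: 457 ≡ 91 (mod 183). Now have -(91/183).
Both 91 ≡ 3 and 183 ≡ 3 (mod 4), so reciprocity gives (91/183) = -(183/91). Reduce: 183 ≡ 1 (mod 91). Now have (1/91).
(1/91) = 1. Collecting the sign factors: 1.

1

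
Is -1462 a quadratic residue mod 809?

no

Pull out -1: (-1462|809) = (-1|809)·(1462|809). Since 809 ≡ 1 (mod 4), (-1|809) = +1. Now have (1462|809).
Reduce the numerator: 1462 ≡ 653 (mod 809), so (1462|809) = (653|809).
653 ≡ 1 (mod 4), so quadratic reciprocity gives (653|809) = (809|653). Reduce: 809 ≡ 156 (mod 653). Now have (156|653).
Factor out 2: 156 = 2^2·39. Since 653 ≡ 5 (mod 8), (2|653) = -1, and (2|653)^2 = +1. Now have (39|653).
653 ≡ 1 (mod 4), so quadratic reciprocity gives (39|653) = (653|39). Reduce: 653 ≡ 29 (mod 39). Now have (29|39).
29 ≡ 1 (mod 4), so quadratic reciprocity gives (29|39) = (39|29). Reduce: 39 ≡ 10 (mod 29). Now have (10|29).
Factor out 2: 10 = 2·5. Since 29 ≡ 5 (mod 8), (2|29) = -1. Now have -(5|29).
5 ≡ 1 (mod 4), so quadratic reciprocity gives (5|29) = (29|5). Reduce: 29 ≡ 4 (mod 5). Now have -(4|5).
Factor out 2: 4 = 2^2. Since 5 ≡ 5 (mod 8), (2|5) = -1, and (2|5)^2 = +1. Now have -(1|5).
(1|5) = 1. Collecting the sign factors: -1.
(-1462|809) = -1, and 809 is prime, so -1462 is not a quadratic residue mod 809.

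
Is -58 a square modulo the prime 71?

no

Reduce the numerator: -58 ≡ 13 (mod 71), so (-58|71) = (13|71).
13 ≡ 1 (mod 4), so quadratic reciprocity gives (13|71) = (71|13). Reduce: 71 ≡ 6 (mod 13). Now have (6|13).
Factor out 2: 6 = 2·3. Since 13 ≡ 5 (mod 8), (2|13) = -1. Now have -(3|13).
13 ≡ 1 (mod 4), so quadratic reciprocity gives (3|13) = (13|3). Reduce: 13 ≡ 1 (mod 3). Now have -(1|3).
(1|3) = 1. Collecting the sign factors: -1.
(-58|71) = -1, and 71 is prime, so -58 is not a quadratic residue mod 71.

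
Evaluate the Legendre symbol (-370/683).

Pull out -1: (-370/683) = (-1/683)·(370/683). Since 683 ≡ 3 (mod 4), (-1/683) = -1. Now have -(370/683).
Factor out 2: 370 = 2·185. Since 683 ≡ 3 (mod 8), (2/683) = -1. Now have (185/683).
185 ≡ 1 (mod 4), so quadratic reciprocity gives (185/683) = (683/185). Reduce: 683 ≡ 128 (mod 185). Now have (128/185).
Factor out 2: 128 = 2^7. Since 185 ≡ 1 (mod 8), (2/185) = +1, and (2/185)^7 = +1. Now have (1/185).
(1/185) = 1. Collecting the sign factors: 1.

1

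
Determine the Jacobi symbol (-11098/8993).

(-11098/8993)
  = (6888/8993)    [-11098 ≡ 6888 mod 8993]
  = (861/8993)    [8993 ≡ 1 mod 8 ⇒ (2/8993)^3 = +1]
  = (8993/861)    [QR: 861 ≡ 1 mod 4, sign kept]
  = (383/861)    [8993 ≡ 383 mod 861]
  = (861/383)    [QR: 861 ≡ 1 mod 4, sign kept]
  = (95/383)    [861 ≡ 95 mod 383]
  = -(383/95)    [QR: both ≡ 3 mod 4, sign flips]
  = -(3/95)    [383 ≡ 3 mod 95]
  = (95/3)    [QR: both ≡ 3 mod 4, sign flips]
  = (2/3)    [95 ≡ 2 mod 3]
  = -(1/3)    [3 ≡ 3 mod 8 ⇒ (2/3) = -1]
  = -1    [(1/3) = 1]

-1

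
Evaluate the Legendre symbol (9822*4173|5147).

By multiplicativity, (9822·4173|5147) = (9822|5147)·(4173|5147).
First factor (9822|5147):
Reduce the numerator: 9822 ≡ 4675 (mod 5147), so (9822|5147) = (4675|5147).
Both 4675 ≡ 3 and 5147 ≡ 3 (mod 4), so reciprocity gives (4675|5147) = -(5147|4675). Reduce: 5147 ≡ 472 (mod 4675). Now have -(472|4675).
Factor out 2: 472 = 2^3·59. Since 4675 ≡ 3 (mod 8), (2|4675) = -1, and (2|4675)^3 = -1. Now have (59|4675).
Both 59 ≡ 3 and 4675 ≡ 3 (mod 4), so reciprocity gives (59|4675) = -(4675|59). Reduce: 4675 ≡ 14 (mod 59). Now have -(14|59).
Factor out 2: 14 = 2·7. Since 59 ≡ 3 (mod 8), (2|59) = -1. Now have (7|59).
Both 7 ≡ 3 and 59 ≡ 3 (mod 4), so reciprocity gives (7|59) = -(59|7). Reduce: 59 ≡ 3 (mod 7). Now have -(3|7).
Both 3 ≡ 3 and 7 ≡ 3 (mod 4), so reciprocity gives (3|7) = -(7|3). Reduce: 7 ≡ 1 (mod 3). Now have (1|3).
(1|3) = 1. Collecting the sign factors: 1.
Second factor (4173|5147):
4173 ≡ 1 (mod 4), so quadratic reciprocity gives (4173|5147) = (5147|4173). Reduce: 5147 ≡ 974 (mod 4173). Now have (974|4173).
Factor out 2: 974 = 2·487. Since 4173 ≡ 5 (mod 8), (2|4173) = -1. Now have -(487|4173).
4173 ≡ 1 (mod 4), so quadratic reciprocity gives (487|4173) = (4173|487). Reduce: 4173 ≡ 277 (mod 487). Now have -(277|487).
277 ≡ 1 (mod 4), so quadratic reciprocity gives (277|487) = (487|277). Reduce: 487 ≡ 210 (mod 277). Now have -(210|277).
Factor out 2: 210 = 2·105. Since 277 ≡ 5 (mod 8), (2|277) = -1. Now have (105|277).
105 ≡ 1 (mod 4), so quadratic reciprocity gives (105|277) = (277|105). Reduce: 277 ≡ 67 (mod 105). Now have (67|105).
105 ≡ 1 (mod 4), so quadratic reciprocity gives (67|105) = (105|67). Reduce: 105 ≡ 38 (mod 67). Now have (38|67).
Factor out 2: 38 = 2·19. Since 67 ≡ 3 (mod 8), (2|67) = -1. Now have -(19|67).
Both 19 ≡ 3 and 67 ≡ 3 (mod 4), so reciprocity gives (19|67) = -(67|19). Reduce: 67 ≡ 10 (mod 19). Now have (10|19).
Factor out 2: 10 = 2·5. Since 19 ≡ 3 (mod 8), (2|19) = -1. Now have -(5|19).
5 ≡ 1 (mod 4), so quadratic reciprocity gives (5|19) = (19|5). Reduce: 19 ≡ 4 (mod 5). Now have -(4|5).
Factor out 2: 4 = 2^2. Since 5 ≡ 5 (mod 8), (2|5) = -1, and (2|5)^2 = +1. Now have -(1|5).
(1|5) = 1. Collecting the sign factors: -1.
Product: (1)·(-1) = -1.

-1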